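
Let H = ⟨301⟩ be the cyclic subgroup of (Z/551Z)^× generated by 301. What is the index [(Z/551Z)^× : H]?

2

ord(301) | φ(551) = φ(19·29) = (19−1)·(29−1) = 18·28 = 504 = 2^3 · 3^2 · 7.
Divisors of 504: 1, 2, 3, 4, 6, 7, 8, 9, 12, 14, 18, 21, 24, 28, 36, 42, 56, 63, 72, 84, 126, 168, 252, 504.
Check 301^d mod 551 for each divisor in increasing order:
301^1 ≡ 301 (mod 551)
301^2 ≡ 237 (mod 551)
301^3 ≡ 258 (mod 551)
301^4 ≡ 518 (mod 551)
301^6 ≡ 444 (mod 551)
301^7 ≡ 302 (mod 551)
301^8 ≡ 538 (mod 551)
301^9 ≡ 495 (mod 551)
301^12 ≡ 429 (mod 551)
301^14 ≡ 289 (mod 551)
301^18 ≡ 381 (mod 551)
301^21 ≡ 220 (mod 551)
301^24 ≡ 7 (mod 551)
301^28 ≡ 320 (mod 551)
301^36 ≡ 248 (mod 551)
301^42 ≡ 463 (mod 551)
301^56 ≡ 465 (mod 551)
301^63 ≡ 476 (mod 551)
301^72 ≡ 343 (mod 551)
301^84 ≡ 30 (mod 551)
301^126 ≡ 115 (mod 551)
301^168 ≡ 349 (mod 551)
301^252 ≡ 1 (mod 551) ✓
So ord_551(301) = 252, hence |⟨301⟩| = 252.
Index = |(Z/551Z)^×| / |⟨301⟩| = 504 / 252 = 2.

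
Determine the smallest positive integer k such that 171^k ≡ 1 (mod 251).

50

Since 171 ∈ (Z/251Z)^×, its order divides φ(251) = 251 − 1 = 250 = 2 · 5^3.
Divisors of 250: 1, 2, 5, 10, 25, 50, 125, 250.
Evaluate successive powers at the divisors of 250:
171^1 ≡ 171 (mod 251)
171^2 ≡ 125 (mod 251)
171^5 ≡ 231 (mod 251)
171^10 ≡ 149 (mod 251)
171^25 ≡ 250 (mod 251)
171^50 ≡ 1 (mod 251) ✓
The smallest such exponent is 50, so the order of 171 is 50.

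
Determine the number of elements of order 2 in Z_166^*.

1

φ(166) = φ(2)·φ(83) = 1·82 = 82 = 2 · 41.
Since (Z/166Z)^× is cyclic of order 82, the number of elements of order d is φ(d) when d | 82 and 0 otherwise.
2 | 82, and φ(2) = 2 − 1 = 1.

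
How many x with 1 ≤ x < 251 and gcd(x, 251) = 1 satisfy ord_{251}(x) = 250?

φ(251) = 251 − 1 = 250 = 2 · 5^3.
Since (Z/251Z)^× is cyclic of order 250, the number of elements of order d is φ(d) when d | 250 and 0 otherwise.
250 = 2 · 5^3 divides 250, and φ(250) = 100.

100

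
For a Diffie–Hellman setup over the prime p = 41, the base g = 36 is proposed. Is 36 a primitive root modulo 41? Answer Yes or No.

No

φ(41) = 41 − 1 = 40 = 2^3 · 5.
Test 36^(40/q) mod 41 for each prime factor q of 40:
36^20 ≡ 1 (mod 41)  [q = 2: ≡ 1 ✗]
36^8 ≡ 18 (mod 41)  [q = 5: ≢ 1 ✓]
36^20 ≡ 1 shows ord(36) | 20, strictly less than φ(41); not a primitive root.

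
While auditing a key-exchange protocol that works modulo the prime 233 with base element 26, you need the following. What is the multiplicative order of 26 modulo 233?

116

ord(26) | φ(233) = 233 − 1 = 232 = 2^3 · 29.
Divisors of 232: 1, 2, 4, 8, 29, 58, 116, 232.
Compute 26^d (mod 233) for the divisors d until we hit 1:
26^1 ≡ 26
26^2 ≡ 210
26^4 ≡ 63
26^8 ≡ 8
26^29 ≡ 89
26^58 ≡ 232
26^116 ≡ 1
Therefore the multiplicative order of 26 modulo 233 is 116.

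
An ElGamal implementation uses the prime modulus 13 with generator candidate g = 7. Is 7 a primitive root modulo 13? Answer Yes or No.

Yes

φ(13) = 13 − 1 = 12 = 2^2 · 3.
7 is a primitive root mod 13 iff 7^(φ(13)/q) ≢ 1 for every prime q | φ(13), i.e. q ∈ {2, 3}.
7^6 ≡ 12 (mod 13)  [q = 2: ≢ 1 ✓]
7^4 ≡ 9 (mod 13)  [q = 3: ≢ 1 ✓]
Every test exponent gives a nontrivial residue, hence 7 generates the full group.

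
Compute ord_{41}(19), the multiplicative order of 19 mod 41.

ord(19) | φ(41) = 41 − 1 = 40 = 2^3 · 5.
Divisors of 40: 1, 2, 4, 5, 8, 10, 20, 40.
Test each divisor d:
19^1 ≡ 19 (mod 41)
19^2 ≡ 33 (mod 41)
19^4 ≡ 23 (mod 41)
19^5 ≡ 27 (mod 41)
19^8 ≡ 37 (mod 41)
19^10 ≡ 32 (mod 41)
19^20 ≡ 40 (mod 41)
19^40 ≡ 1 (mod 41) ✓
Hence ord(19) = 40.

40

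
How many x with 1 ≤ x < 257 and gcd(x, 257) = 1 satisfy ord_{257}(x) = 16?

8

φ(257) = 257 − 1 = 256 = 2^8.
Since (Z/257Z)^× is cyclic of order 256, the number of elements of order d is φ(d) when d | 256 and 0 otherwise.
16 = 2^4 divides 256, and φ(16) = 8.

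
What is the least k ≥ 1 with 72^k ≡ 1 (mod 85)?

4

ord(72) | φ(85) = φ(5·17) = (5−1)·(17−1) = 4·16 = 64 = 2^6.
Divisors of 64: 1, 2, 4, 8, 16, 32, 64.
Evaluate successive powers at the divisors of 64:
72^1 ≡ 72 (mod 85)
72^2 ≡ 84 (mod 85)
72^4 ≡ 1 (mod 85) ✓
Hence ord(72) = 4.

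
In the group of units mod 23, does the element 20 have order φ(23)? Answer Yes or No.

Yes

φ(23) = 23 − 1 = 22 = 2 · 11.
An element g generates (Z/23Z)^× iff g^(22/q) ≢ 1 (mod 23) for each prime q ∈ {2, 11}.
20^11 ≡ 22 (mod 23)  [q = 2: ≢ 1 ✓]
20^2 ≡ 9 (mod 23)  [q = 11: ≢ 1 ✓]
None equal 1, so ord_23(20) = 22: 20 is a primitive root.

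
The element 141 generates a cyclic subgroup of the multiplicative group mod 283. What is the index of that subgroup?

6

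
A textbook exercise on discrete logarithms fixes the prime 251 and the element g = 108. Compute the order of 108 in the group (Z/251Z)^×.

By Lagrange's theorem, ord_251(108) divides φ(251) = 251 − 1 = 250 = 2 · 5^3.
Divisors of 250: 1, 2, 5, 10, 25, 50, 125, 250.
Evaluate successive powers at the divisors of 250:
108^1 ≡ 108 (mod 251)
108^2 ≡ 118 (mod 251)
108^5 ≡ 51 (mod 251)
108^10 ≡ 91 (mod 251)
108^25 ≡ 149 (mod 251)
108^50 ≡ 113 (mod 251)
108^125 ≡ 1 (mod 251) ✓
Therefore the multiplicative order of 108 modulo 251 is 125.

125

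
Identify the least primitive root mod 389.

2

φ(389) = 389 − 1 = 388 = 2^2 · 97.
Test candidates g = 2, 3, … against the prime factors q ∈ {2, 97} of φ(389): g is a generator iff g^(388/q) ≢ 1 for every such q.
g = 2: 2^194 ≡ 388; 2^4 ≡ 16 — none is 1, so 2 is a primitive root.
Hence the least primitive root of 389 is 2.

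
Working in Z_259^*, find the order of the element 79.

Since 79 ∈ (Z/259Z)^×, its order divides φ(259) = φ(7·37) = (7−1)·(37−1) = 6·36 = 216 = 2^3 · 3^3.
Divisors of 216: 1, 2, 3, 4, 6, 8, 9, 12, 18, 24, 27, 36, 54, 72, 108, 216.
Compute 79^d (mod 259) for the divisors d until we hit 1:
79^1 ≡ 79 (mod 259)
79^2 ≡ 25 (mod 259)
79^3 ≡ 162 (mod 259)
79^4 ≡ 107 (mod 259)
79^6 ≡ 85 (mod 259)
79^8 ≡ 53 (mod 259)
79^9 ≡ 43 (mod 259)
79^12 ≡ 232 (mod 259)
79^18 ≡ 36 (mod 259)
79^24 ≡ 211 (mod 259)
79^27 ≡ 253 (mod 259)
79^36 ≡ 1 (mod 259) ✓
So ord_259(79) = 36.

36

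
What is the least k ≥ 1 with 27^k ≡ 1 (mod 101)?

100

ord(27) | φ(101) = 101 − 1 = 100 = 2^2 · 5^2.
Divisors of 100: 1, 2, 4, 5, 10, 20, 25, 50, 100.
Test each divisor d:
27^1 ≡ 27 (mod 101)
27^2 ≡ 22 (mod 101)
27^4 ≡ 80 (mod 101)
27^5 ≡ 39 (mod 101)
27^10 ≡ 6 (mod 101)
27^20 ≡ 36 (mod 101)
27^25 ≡ 91 (mod 101)
27^50 ≡ 100 (mod 101)
27^100 ≡ 1 (mod 101) ✓
Hence ord(27) = 100.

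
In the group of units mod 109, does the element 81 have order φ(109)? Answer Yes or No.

φ(109) = 109 − 1 = 108 = 2^2 · 3^3.
Test 81^(108/q) mod 109 for each prime factor q of 108:
81^54 ≡ 1 (mod 109)  [q = 2: ≡ 1 ✗]
81^36 ≡ 63 (mod 109)  [q = 3: ≢ 1 ✓]
The check at q = 2 fails, so 81 generates a proper subgroup.

No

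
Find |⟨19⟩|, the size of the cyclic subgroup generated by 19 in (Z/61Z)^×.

By Lagrange's theorem, ord_61(19) divides φ(61) = 61 − 1 = 60 = 2^2 · 3 · 5.
Divisors of 60: 1, 2, 3, 4, 5, 6, 10, 12, 15, 20, 30, 60.
Test each divisor d:
19^1 ≡ 19 (mod 61)
19^2 ≡ 56 (mod 61)
19^3 ≡ 27 (mod 61)
19^4 ≡ 25 (mod 61)
19^5 ≡ 48 (mod 61)
19^6 ≡ 58 (mod 61)
19^10 ≡ 47 (mod 61)
19^12 ≡ 9 (mod 61)
19^15 ≡ 60 (mod 61)
19^20 ≡ 13 (mod 61)
19^30 ≡ 1 (mod 61) ✓
So ord_61(19) = 30.

30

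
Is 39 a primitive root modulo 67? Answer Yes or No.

No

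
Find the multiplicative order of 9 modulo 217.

15

Since 9 ∈ (Z/217Z)^×, its order divides φ(217) = φ(7·31) = (7−1)·(31−1) = 6·30 = 180 = 2^2 · 3^2 · 5.
Divisors of 180: 1, 2, 3, 4, 5, 6, 9, 10, 12, 15, 18, 20, 30, 36, 45, 60, 90, 180.
Check 9^d mod 217 for each divisor in increasing order:
9^1 ≡ 9
9^2 ≡ 81
9^3 ≡ 78
9^4 ≡ 51
9^5 ≡ 25
9^6 ≡ 8
9^9 ≡ 190
9^10 ≡ 191
9^12 ≡ 64
9^15 ≡ 1
So ord_217(9) = 15.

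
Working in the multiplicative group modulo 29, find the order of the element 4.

By Lagrange's theorem, ord_29(4) divides φ(29) = 29 − 1 = 28 = 2^2 · 7.
Divisors of 28: 1, 2, 4, 7, 14, 28.
Test each divisor d:
4^1 ≡ 4 (mod 29)
4^2 ≡ 16 (mod 29)
4^4 ≡ 24 (mod 29)
4^7 ≡ 28 (mod 29)
4^14 ≡ 1 (mod 29) ✓
The smallest such exponent is 14, so the order of 4 is 14.

14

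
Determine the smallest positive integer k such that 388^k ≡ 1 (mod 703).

ord(388) | φ(703) = φ(19·37) = (19−1)·(37−1) = 18·36 = 648 = 2^3 · 3^4.
Divisors of 648: 1, 2, 3, 4, 6, 8, 9, 12, 18, 24, 27, 36, 54, 72, 81, 108, 162, 216, 324, 648.
Check 388^d mod 703 for each divisor in increasing order:
388^1 ≡ 388 (mod 703)
388^2 ≡ 102 (mod 703)
388^3 ≡ 208 (mod 703)
388^4 ≡ 562 (mod 703)
388^6 ≡ 381 (mod 703)
388^8 ≡ 197 (mod 703)
388^9 ≡ 512 (mod 703)
388^12 ≡ 343 (mod 703)
388^18 ≡ 628 (mod 703)
388^24 ≡ 248 (mod 703)
388^27 ≡ 265 (mod 703)
388^36 ≡ 1 (mod 703) ✓
So ord_703(388) = 36.

36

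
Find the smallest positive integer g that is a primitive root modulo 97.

5

φ(97) = 97 − 1 = 96 = 2^5 · 3.
Test candidates g = 2, 3, … against the prime factors q ∈ {2, 3} of φ(97): g is a generator iff g^(96/q) ≢ 1 for every such q.
g = 2: 2^48 ≡ 1 — hits 1, so not a primitive root.
g = 3: 3^48 ≡ 1 — hits 1, so not a primitive root.
g = 4: 4^48 ≡ 1 — hits 1, so not a primitive root.
g = 5: 5^48 ≡ 96; 5^32 ≡ 35 — none is 1, so 5 is a primitive root.
The smallest primitive root modulo 97 is 5.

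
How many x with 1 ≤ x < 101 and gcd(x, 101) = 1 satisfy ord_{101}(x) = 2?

1

φ(101) = 101 − 1 = 100 = 2^2 · 5^2.
Since (Z/101Z)^× is cyclic of order 100, the number of elements of order d is φ(d) when d | 100 and 0 otherwise.
2 | 100, and φ(2) = 2 − 1 = 1.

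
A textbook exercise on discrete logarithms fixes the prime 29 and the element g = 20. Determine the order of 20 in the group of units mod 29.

7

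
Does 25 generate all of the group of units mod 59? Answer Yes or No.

No

φ(59) = 59 − 1 = 58 = 2 · 29.
Test 25^(58/q) mod 59 for each prime factor q of 58:
25^29 ≡ 1 (mod 59)  [q = 2: ≡ 1 ✗]
25^2 ≡ 35 (mod 59)  [q = 29: ≢ 1 ✓]
The check at q = 2 fails, so 25 generates a proper subgroup.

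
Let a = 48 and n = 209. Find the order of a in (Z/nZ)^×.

Since 48 ∈ (Z/209Z)^×, its order divides φ(209) = φ(11·19) = (11−1)·(19−1) = 10·18 = 180 = 2^2 · 3^2 · 5.
Divisors of 180: 1, 2, 3, 4, 5, 6, 9, 10, 12, 15, 18, 20, 30, 36, 45, 60, 90, 180.
Test each divisor d:
48^1 ≡ 48 (mod 209)
48^2 ≡ 5 (mod 209)
48^3 ≡ 31 (mod 209)
48^4 ≡ 25 (mod 209)
48^5 ≡ 155 (mod 209)
48^6 ≡ 125 (mod 209)
48^9 ≡ 113 (mod 209)
48^10 ≡ 199 (mod 209)
48^12 ≡ 159 (mod 209)
48^15 ≡ 122 (mod 209)
48^18 ≡ 20 (mod 209)
48^20 ≡ 100 (mod 209)
48^30 ≡ 45 (mod 209)
48^36 ≡ 191 (mod 209)
48^45 ≡ 56 (mod 209)
48^60 ≡ 144 (mod 209)
48^90 ≡ 1 (mod 209) ✓
Therefore the multiplicative order of 48 modulo 209 is 90.

90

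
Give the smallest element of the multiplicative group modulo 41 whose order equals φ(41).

6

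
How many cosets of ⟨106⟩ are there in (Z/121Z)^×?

Since 106 ∈ (Z/121Z)^×, its order divides φ(121) = φ(11^2) = 11·(11−1) = 110 = 2 · 5 · 11.
Divisors of 110: 1, 2, 5, 10, 11, 22, 55, 110.
Evaluate successive powers at the divisors of 110:
106^1 ≡ 106 (mod 121)
106^2 ≡ 104 (mod 121)
106^5 ≡ 21 (mod 121)
106^10 ≡ 78 (mod 121)
106^11 ≡ 40 (mod 121)
106^22 ≡ 27 (mod 121)
106^55 ≡ 120 (mod 121)
106^110 ≡ 1 (mod 121) ✓
So ord_121(106) = 110, hence |⟨106⟩| = 110.
The index is φ(121) / ord(106) = 110 / 110 = 1.

1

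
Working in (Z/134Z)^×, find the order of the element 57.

66

By Lagrange's theorem, ord_134(57) divides φ(134) = φ(2)·φ(67) = 1·66 = 66 = 2 · 3 · 11.
Divisors of 66: 1, 2, 3, 6, 11, 22, 33, 66.
Check 57^d mod 134 for each divisor in increasing order:
57^1 ≡ 57 (mod 134)
57^2 ≡ 33 (mod 134)
57^3 ≡ 5 (mod 134)
57^6 ≡ 25 (mod 134)
57^11 ≡ 105 (mod 134)
57^22 ≡ 37 (mod 134)
57^33 ≡ 133 (mod 134)
57^66 ≡ 1 (mod 134) ✓
Therefore the multiplicative order of 57 modulo 134 is 66.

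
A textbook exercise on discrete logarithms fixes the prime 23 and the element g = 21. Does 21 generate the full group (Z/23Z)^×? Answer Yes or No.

Yes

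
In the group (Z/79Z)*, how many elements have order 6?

2

φ(79) = 79 − 1 = 78 = 2 · 3 · 13.
Since (Z/79Z)^× is cyclic of order 78, the number of elements of order d is φ(d) when d | 78 and 0 otherwise.
6 = 2 · 3 divides 78, and φ(6) = 2.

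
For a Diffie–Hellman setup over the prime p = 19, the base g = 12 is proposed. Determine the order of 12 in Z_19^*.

6

By Lagrange's theorem, ord_19(12) divides φ(19) = 19 − 1 = 18 = 2 · 3^2.
Divisors of 18: 1, 2, 3, 6, 9, 18.
Evaluate successive powers at the divisors of 18:
12^1 ≡ 12 (mod 19)
12^2 ≡ 11 (mod 19)
12^3 ≡ 18 (mod 19)
12^6 ≡ 1 (mod 19) ✓
So ord_19(12) = 6.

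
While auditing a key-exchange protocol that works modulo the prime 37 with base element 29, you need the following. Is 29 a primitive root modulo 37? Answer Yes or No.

φ(37) = 37 − 1 = 36 = 2^2 · 3^2.
It suffices to check that the order of 29 is not a proper divisor of 36: compute 29^(36/q) for q ∈ {2, 3}.
29^18 ≡ 36 (mod 37)  [q = 2: ≢ 1 ✓]
29^12 ≡ 1 (mod 37)  [q = 3: ≡ 1 ✗]
Since 29^12 ≡ 1, the order of 29 divides 12 < 36, so 29 is not a primitive root.

No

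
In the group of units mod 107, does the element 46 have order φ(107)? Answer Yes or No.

φ(107) = 107 − 1 = 106 = 2 · 53.
An element g generates (Z/107Z)^× iff g^(106/q) ≢ 1 (mod 107) for each prime q ∈ {2, 53}.
46^53 ≡ 106 (mod 107)  [q = 2: ≢ 1 ✓]
46^2 ≡ 83 (mod 107)  [q = 53: ≢ 1 ✓]
None equal 1, so ord_107(46) = 106: 46 is a primitive root.

Yes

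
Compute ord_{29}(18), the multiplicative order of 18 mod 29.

28

By Lagrange's theorem, ord_29(18) divides φ(29) = 29 − 1 = 28 = 2^2 · 7.
Divisors of 28: 1, 2, 4, 7, 14, 28.
Evaluate successive powers at the divisors of 28:
18^1 ≡ 18
18^2 ≡ 5
18^4 ≡ 25
18^7 ≡ 17
18^14 ≡ 28
18^28 ≡ 1
Hence ord(18) = 28.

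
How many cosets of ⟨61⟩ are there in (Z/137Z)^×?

2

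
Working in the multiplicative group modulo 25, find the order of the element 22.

20

ord(22) | φ(25) = φ(5^2) = 5·(5−1) = 20 = 2^2 · 5.
Divisors of 20: 1, 2, 4, 5, 10, 20.
Compute 22^d (mod 25) for the divisors d until we hit 1:
22^1 ≡ 22
22^2 ≡ 9
22^4 ≡ 6
22^5 ≡ 7
22^10 ≡ 24
22^20 ≡ 1
The smallest such exponent is 20, so the order of 22 is 20.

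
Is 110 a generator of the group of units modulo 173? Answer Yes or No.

Yes

φ(173) = 173 − 1 = 172 = 2^2 · 43.
An element g generates (Z/173Z)^× iff g^(172/q) ≢ 1 (mod 173) for each prime q ∈ {2, 43}.
110^86 ≡ 172 (mod 173)  [q = 2: ≢ 1 ✓]
110^4 ≡ 100 (mod 173)  [q = 43: ≢ 1 ✓]
All checks pass, so 110 has order 172 and is a primitive root modulo 173.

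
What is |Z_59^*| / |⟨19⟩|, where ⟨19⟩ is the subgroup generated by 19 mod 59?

2

Since 19 ∈ (Z/59Z)^×, its order divides φ(59) = 59 − 1 = 58 = 2 · 29.
Divisors of 58: 1, 2, 29, 58.
Evaluate successive powers at the divisors of 58:
19^1 ≡ 19
19^2 ≡ 7
19^29 ≡ 1
So ord_59(19) = 29, hence |⟨19⟩| = 29.
Index = |(Z/59Z)^×| / |⟨19⟩| = 58 / 29 = 2.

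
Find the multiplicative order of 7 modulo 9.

Since 7 ∈ (Z/9Z)^×, its order divides φ(9) = φ(3^2) = 3·(3−1) = 6 = 2 · 3.
Divisors of 6: 1, 2, 3, 6.
Evaluate successive powers at the divisors of 6:
7^1 ≡ 7
7^2 ≡ 4
7^3 ≡ 1
Hence ord(7) = 3.

3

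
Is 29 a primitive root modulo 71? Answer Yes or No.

No

φ(71) = 71 − 1 = 70 = 2 · 5 · 7.
Test 29^(70/q) mod 71 for each prime factor q of 70:
29^35 ≡ 1 (mod 71)  [q = 2: ≡ 1 ✗]
29^14 ≡ 57 (mod 71)  [q = 5: ≢ 1 ✓]
29^10 ≡ 48 (mod 71)  [q = 7: ≢ 1 ✓]
Since 29^35 ≡ 1, the order of 29 divides 35 < 70, so 29 is not a primitive root.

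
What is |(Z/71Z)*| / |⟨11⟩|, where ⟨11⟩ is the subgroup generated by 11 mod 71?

1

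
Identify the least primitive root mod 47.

φ(47) = 47 − 1 = 46 = 2 · 23.
g is a primitive root iff g^(46/q) ≢ 1 (mod 47) for each prime q ∈ {2, 23}.
g = 2: 2^23 ≡ 1 — hits 1, so not a primitive root.
g = 3: 3^23 ≡ 1 — hits 1, so not a primitive root.
g = 4: 4^23 ≡ 1 — hits 1, so not a primitive root.
g = 5: 5^23 ≡ 46; 5^2 ≡ 25 — none is 1, so 5 is a primitive root.
The smallest primitive root modulo 47 is 5.

5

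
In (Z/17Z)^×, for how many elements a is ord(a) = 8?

φ(17) = 17 − 1 = 16 = 2^4.
Since (Z/17Z)^× is cyclic of order 16, the number of elements of order d is φ(d) when d | 16 and 0 otherwise.
8 = 2^3 divides 16, and φ(8) = 4.

4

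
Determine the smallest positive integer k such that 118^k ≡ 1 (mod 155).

12

Since 118 ∈ (Z/155Z)^×, its order divides φ(155) = φ(5·31) = (5−1)·(31−1) = 4·30 = 120 = 2^3 · 3 · 5.
Divisors of 120: 1, 2, 3, 4, 5, 6, 8, 10, 12, 15, 20, 24, 30, 40, 60, 120.
Compute 118^d (mod 155) for the divisors d until we hit 1:
118^1 ≡ 118
118^2 ≡ 129
118^3 ≡ 32
118^4 ≡ 56
118^5 ≡ 98
118^6 ≡ 94
118^8 ≡ 36
118^10 ≡ 149
118^12 ≡ 1
Hence ord(118) = 12.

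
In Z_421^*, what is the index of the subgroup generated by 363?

The order of 363 must divide φ(421) = 421 − 1 = 420 = 2^2 · 3 · 5 · 7.
Divisors of 420: 1, 2, 3, 4, 5, 6, 7, 10, 12, 14, 15, 20, 21, 28, 30, 35, 42, 60, 70, 84, 105, 140, 210, 420.
Evaluate successive powers at the divisors of 420:
363^1 ≡ 363 (mod 421)
363^2 ≡ 417 (mod 421)
363^3 ≡ 232 (mod 421)
363^4 ≡ 16 (mod 421)
363^5 ≡ 335 (mod 421)
363^6 ≡ 357 (mod 421)
363^7 ≡ 344 (mod 421)
363^10 ≡ 239 (mod 421)
363^12 ≡ 307 (mod 421)
363^14 ≡ 35 (mod 421)
363^15 ≡ 75 (mod 421)
363^20 ≡ 286 (mod 421)
363^21 ≡ 252 (mod 421)
363^28 ≡ 383 (mod 421)
363^30 ≡ 152 (mod 421)
363^35 ≡ 400 (mod 421)
363^42 ≡ 354 (mod 421)
363^60 ≡ 370 (mod 421)
363^70 ≡ 20 (mod 421)
363^84 ≡ 279 (mod 421)
363^105 ≡ 1 (mod 421) ✓
Thus |⟨363⟩| = ord(363) = 105.
Index = |(Z/421Z)^×| / |⟨363⟩| = 420 / 105 = 4.

4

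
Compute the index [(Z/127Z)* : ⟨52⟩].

14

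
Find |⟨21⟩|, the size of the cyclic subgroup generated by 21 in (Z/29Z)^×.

28

The order of 21 must divide φ(29) = 29 − 1 = 28 = 2^2 · 7.
Divisors of 28: 1, 2, 4, 7, 14, 28.
Test each divisor d:
21^1 ≡ 21 (mod 29)
21^2 ≡ 6 (mod 29)
21^4 ≡ 7 (mod 29)
21^7 ≡ 12 (mod 29)
21^14 ≡ 28 (mod 29)
21^28 ≡ 1 (mod 29) ✓
So ord_29(21) = 28.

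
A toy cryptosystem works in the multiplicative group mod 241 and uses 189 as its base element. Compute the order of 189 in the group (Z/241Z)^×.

240

ord(189) | φ(241) = 241 − 1 = 240 = 2^4 · 3 · 5.
Divisors of 240: 1, 2, 3, 4, 5, 6, 8, 10, 12, 15, 16, 20, 24, 30, 40, 48, 60, 80, 120, 240.
Compute 189^d (mod 241) for the divisors d until we hit 1:
189^1 ≡ 189 (mod 241)
189^2 ≡ 53 (mod 241)
189^3 ≡ 136 (mod 241)
189^4 ≡ 158 (mod 241)
189^5 ≡ 219 (mod 241)
189^6 ≡ 180 (mod 241)
189^8 ≡ 141 (mod 241)
189^10 ≡ 2 (mod 241)
189^12 ≡ 106 (mod 241)
189^15 ≡ 197 (mod 241)
189^16 ≡ 119 (mod 241)
189^20 ≡ 4 (mod 241)
189^24 ≡ 150 (mod 241)
189^30 ≡ 8 (mod 241)
189^40 ≡ 16 (mod 241)
189^48 ≡ 87 (mod 241)
189^60 ≡ 64 (mod 241)
189^80 ≡ 15 (mod 241)
189^120 ≡ 240 (mod 241)
189^240 ≡ 1 (mod 241) ✓
So ord_241(189) = 240.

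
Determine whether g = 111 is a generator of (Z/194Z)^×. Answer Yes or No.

φ(194) = φ(2)·φ(97) = 1·96 = 96 = 2^5 · 3.
It suffices to check that the order of 111 is not a proper divisor of 96: compute 111^(96/q) for q ∈ {2, 3}.
111^48 ≡ 193 (mod 194)  [q = 2: ≢ 1 ✓]
111^32 ≡ 61 (mod 194)  [q = 3: ≢ 1 ✓]
Every test exponent gives a nontrivial residue, hence 111 generates the full group.

Yes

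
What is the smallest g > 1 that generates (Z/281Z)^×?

3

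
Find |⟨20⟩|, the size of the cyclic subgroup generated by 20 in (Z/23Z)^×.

22

Since 20 ∈ (Z/23Z)^×, its order divides φ(23) = 23 − 1 = 22 = 2 · 11.
Divisors of 22: 1, 2, 11, 22.
Compute 20^d (mod 23) for the divisors d until we hit 1:
20^1 ≡ 20
20^2 ≡ 9
20^11 ≡ 22
20^22 ≡ 1
Therefore the multiplicative order of 20 modulo 23 is 22.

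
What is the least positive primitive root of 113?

3

φ(113) = 113 − 1 = 112 = 2^4 · 7.
g is a primitive root iff g^(112/q) ≢ 1 (mod 113) for each prime q ∈ {2, 7}.
g = 2: 2^56 ≡ 1 — hits 1, so not a primitive root.
g = 3: 3^56 ≡ 112; 3^16 ≡ 49 — none is 1, so 3 is a primitive root.
Hence the least primitive root of 113 is 3.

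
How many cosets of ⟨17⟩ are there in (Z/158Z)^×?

ord(17) | φ(158) = φ(2)·φ(79) = 1·78 = 78 = 2 · 3 · 13.
Divisors of 78: 1, 2, 3, 6, 13, 26, 39, 78.
Test each divisor d:
17^1 ≡ 17 (mod 158)
17^2 ≡ 131 (mod 158)
17^3 ≡ 15 (mod 158)
17^6 ≡ 67 (mod 158)
17^13 ≡ 157 (mod 158)
17^26 ≡ 1 (mod 158) ✓
So ord_158(17) = 26, hence |⟨17⟩| = 26.
Index = |(Z/158Z)^×| / |⟨17⟩| = 78 / 26 = 3.

3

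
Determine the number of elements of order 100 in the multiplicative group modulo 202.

φ(202) = φ(2)·φ(101) = 1·100 = 100 = 2^2 · 5^2.
Since (Z/202Z)^× is cyclic of order 100, the number of elements of order d is φ(d) when d | 100 and 0 otherwise.
100 = 2^2 · 5^2 divides 100, and φ(100) = 40.

40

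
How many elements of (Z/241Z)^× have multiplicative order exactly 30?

8

φ(241) = 241 − 1 = 240 = 2^4 · 3 · 5.
Since (Z/241Z)^× is cyclic of order 240, the number of elements of order d is φ(d) when d | 240 and 0 otherwise.
30 = 2 · 3 · 5 divides 240, and φ(30) = 8.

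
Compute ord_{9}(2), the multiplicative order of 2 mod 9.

6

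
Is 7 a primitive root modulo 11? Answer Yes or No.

Yes

φ(11) = 11 − 1 = 10 = 2 · 5.
It suffices to check that the order of 7 is not a proper divisor of 10: compute 7^(10/q) for q ∈ {2, 5}.
7^5 ≡ 10 (mod 11)  [q = 2: ≢ 1 ✓]
7^2 ≡ 5 (mod 11)  [q = 5: ≢ 1 ✓]
Every test exponent gives a nontrivial residue, hence 7 generates the full group.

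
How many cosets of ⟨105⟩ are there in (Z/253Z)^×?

The order of 105 must divide φ(253) = φ(11·23) = (11−1)·(23−1) = 10·22 = 220 = 2^2 · 5 · 11.
Divisors of 220: 1, 2, 4, 5, 10, 11, 20, 22, 44, 55, 110, 220.
Compute 105^d (mod 253) for the divisors d until we hit 1:
105^1 ≡ 105 (mod 253)
105^2 ≡ 146 (mod 253)
105^4 ≡ 64 (mod 253)
105^5 ≡ 142 (mod 253)
105^10 ≡ 177 (mod 253)
105^11 ≡ 116 (mod 253)
105^20 ≡ 210 (mod 253)
105^22 ≡ 47 (mod 253)
105^44 ≡ 185 (mod 253)
105^55 ≡ 208 (mod 253)
105^110 ≡ 1 (mod 253) ✓
So ord_253(105) = 110, hence |⟨105⟩| = 110.
Index = |(Z/253Z)^×| / |⟨105⟩| = 220 / 110 = 2.

2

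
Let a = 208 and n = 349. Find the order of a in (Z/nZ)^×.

348

The order of 208 must divide φ(349) = 349 − 1 = 348 = 2^2 · 3 · 29.
Divisors of 348: 1, 2, 3, 4, 6, 12, 29, 58, 87, 116, 174, 348.
Evaluate successive powers at the divisors of 348:
208^1 ≡ 208 (mod 349)
208^2 ≡ 337 (mod 349)
208^3 ≡ 296 (mod 349)
208^4 ≡ 144 (mod 349)
208^6 ≡ 17 (mod 349)
208^12 ≡ 289 (mod 349)
208^29 ≡ 160 (mod 349)
208^58 ≡ 123 (mod 349)
208^87 ≡ 136 (mod 349)
208^116 ≡ 122 (mod 349)
208^174 ≡ 348 (mod 349)
208^348 ≡ 1 (mod 349) ✓
The smallest such exponent is 348, so the order of 208 is 348.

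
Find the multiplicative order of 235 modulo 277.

By Lagrange's theorem, ord_277(235) divides φ(277) = 277 − 1 = 276 = 2^2 · 3 · 23.
Divisors of 276: 1, 2, 3, 4, 6, 12, 23, 46, 69, 92, 138, 276.
Test each divisor d:
235^1 ≡ 235 (mod 277)
235^2 ≡ 102 (mod 277)
235^3 ≡ 148 (mod 277)
235^4 ≡ 155 (mod 277)
235^6 ≡ 21 (mod 277)
235^12 ≡ 164 (mod 277)
235^23 ≡ 217 (mod 277)
235^46 ≡ 276 (mod 277)
235^69 ≡ 60 (mod 277)
235^92 ≡ 1 (mod 277) ✓
The smallest such exponent is 92, so the order of 235 is 92.

92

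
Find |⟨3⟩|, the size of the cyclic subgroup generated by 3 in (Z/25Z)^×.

20

By Lagrange's theorem, ord_25(3) divides φ(25) = φ(5^2) = 5·(5−1) = 20 = 2^2 · 5.
Divisors of 20: 1, 2, 4, 5, 10, 20.
Evaluate successive powers at the divisors of 20:
3^1 ≡ 3
3^2 ≡ 9
3^4 ≡ 6
3^5 ≡ 18
3^10 ≡ 24
3^20 ≡ 1
Hence ord(3) = 20.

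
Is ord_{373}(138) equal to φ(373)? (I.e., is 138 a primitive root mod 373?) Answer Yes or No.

No

φ(373) = 373 − 1 = 372 = 2^2 · 3 · 31.
Test 138^(372/q) mod 373 for each prime factor q of 372:
138^186 ≡ 1 (mod 373)  [q = 2: ≡ 1 ✗]
138^124 ≡ 88 (mod 373)  [q = 3: ≢ 1 ✓]
138^12 ≡ 366 (mod 373)  [q = 31: ≢ 1 ✓]
The check at q = 2 fails, so 138 generates a proper subgroup.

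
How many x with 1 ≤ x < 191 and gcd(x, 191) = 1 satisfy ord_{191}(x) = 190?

72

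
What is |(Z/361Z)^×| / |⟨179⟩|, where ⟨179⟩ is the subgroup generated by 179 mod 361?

3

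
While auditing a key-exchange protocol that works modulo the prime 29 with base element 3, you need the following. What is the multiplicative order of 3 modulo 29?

28

ord(3) | φ(29) = 29 − 1 = 28 = 2^2 · 7.
Divisors of 28: 1, 2, 4, 7, 14, 28.
Check 3^d mod 29 for each divisor in increasing order:
3^1 ≡ 3 (mod 29)
3^2 ≡ 9 (mod 29)
3^4 ≡ 23 (mod 29)
3^7 ≡ 12 (mod 29)
3^14 ≡ 28 (mod 29)
3^28 ≡ 1 (mod 29) ✓
So ord_29(3) = 28.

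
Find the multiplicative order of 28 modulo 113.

7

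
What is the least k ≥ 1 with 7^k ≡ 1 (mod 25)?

4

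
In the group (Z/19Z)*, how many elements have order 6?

2

φ(19) = 19 − 1 = 18 = 2 · 3^2.
(Z/19Z)^× is cyclic (|G| = 18); a cyclic group of order m has exactly φ(d) elements of each order d | m, and none otherwise.
6 = 2 · 3 divides 18, and φ(6) = 2.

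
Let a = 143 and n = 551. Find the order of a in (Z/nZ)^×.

252

By Lagrange's theorem, ord_551(143) divides φ(551) = φ(19·29) = (19−1)·(29−1) = 18·28 = 504 = 2^3 · 3^2 · 7.
Divisors of 504: 1, 2, 3, 4, 6, 7, 8, 9, 12, 14, 18, 21, 24, 28, 36, 42, 56, 63, 72, 84, 126, 168, 252, 504.
Compute 143^d (mod 551) for the divisors d until we hit 1:
143^1 ≡ 143 (mod 551)
143^2 ≡ 62 (mod 551)
143^3 ≡ 50 (mod 551)
143^4 ≡ 538 (mod 551)
143^6 ≡ 296 (mod 551)
143^7 ≡ 452 (mod 551)
143^8 ≡ 169 (mod 551)
143^9 ≡ 474 (mod 551)
143^12 ≡ 7 (mod 551)
143^14 ≡ 434 (mod 551)
143^18 ≡ 419 (mod 551)
143^21 ≡ 12 (mod 551)
143^24 ≡ 49 (mod 551)
143^28 ≡ 465 (mod 551)
143^36 ≡ 343 (mod 551)
143^42 ≡ 144 (mod 551)
143^56 ≡ 233 (mod 551)
143^63 ≡ 75 (mod 551)
143^72 ≡ 286 (mod 551)
143^84 ≡ 349 (mod 551)
143^126 ≡ 115 (mod 551)
143^168 ≡ 30 (mod 551)
143^252 ≡ 1 (mod 551) ✓
Hence ord(143) = 252.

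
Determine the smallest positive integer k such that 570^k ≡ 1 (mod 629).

72

By Lagrange's theorem, ord_629(570) divides φ(629) = φ(17·37) = (17−1)·(37−1) = 16·36 = 576 = 2^6 · 3^2.
Divisors of 576: 1, 2, 3, 4, 6, 8, 9, 12, 16, 18, 24, 32, 36, 48, 64, 72, 96, 144, 192, 288, 576.
Test each divisor d:
570^1 ≡ 570 (mod 629)
570^2 ≡ 336 (mod 629)
570^3 ≡ 304 (mod 629)
570^4 ≡ 305 (mod 629)
570^6 ≡ 582 (mod 629)
570^8 ≡ 562 (mod 629)
570^9 ≡ 179 (mod 629)
570^12 ≡ 322 (mod 629)
570^16 ≡ 86 (mod 629)
570^18 ≡ 591 (mod 629)
570^24 ≡ 528 (mod 629)
570^32 ≡ 477 (mod 629)
570^36 ≡ 186 (mod 629)
570^48 ≡ 137 (mod 629)
570^64 ≡ 460 (mod 629)
570^72 ≡ 1 (mod 629) ✓
The smallest such exponent is 72, so the order of 570 is 72.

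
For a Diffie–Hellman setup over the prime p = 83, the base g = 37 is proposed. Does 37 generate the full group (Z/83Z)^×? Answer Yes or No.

No

φ(83) = 83 − 1 = 82 = 2 · 41.
37 is a primitive root mod 83 iff 37^(φ(83)/q) ≢ 1 for every prime q | φ(83), i.e. q ∈ {2, 41}.
37^41 ≡ 1 (mod 83)  [q = 2: ≡ 1 ✗]
37^2 ≡ 41 (mod 83)  [q = 41: ≢ 1 ✓]
37^41 ≡ 1 shows ord(37) | 41, strictly less than φ(83); not a primitive root.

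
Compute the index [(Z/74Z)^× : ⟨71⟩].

4

ord(71) | φ(74) = φ(2)·φ(37) = 1·36 = 36 = 2^2 · 3^2.
Divisors of 36: 1, 2, 3, 4, 6, 9, 12, 18, 36.
Check 71^d mod 74 for each divisor in increasing order:
71^1 ≡ 71 (mod 74)
71^2 ≡ 9 (mod 74)
71^3 ≡ 47 (mod 74)
71^4 ≡ 7 (mod 74)
71^6 ≡ 63 (mod 74)
71^9 ≡ 1 (mod 74) ✓
So ord_74(71) = 9, hence |⟨71⟩| = 9.
Index = |(Z/74Z)^×| / |⟨71⟩| = 36 / 9 = 4.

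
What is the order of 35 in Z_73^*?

36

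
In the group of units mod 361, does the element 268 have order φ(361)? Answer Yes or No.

φ(361) = φ(19^2) = 19·(19−1) = 342 = 2 · 3^2 · 19.
268 is a primitive root mod 361 iff 268^(φ(361)/q) ≢ 1 for every prime q | φ(361), i.e. q ∈ {2, 3, 19}.
268^171 ≡ 360 (mod 361)  [q = 2: ≢ 1 ✓]
268^114 ≡ 292 (mod 361)  [q = 3: ≢ 1 ✓]
268^18 ≡ 286 (mod 361)  [q = 19: ≢ 1 ✓]
All checks pass, so 268 has order 342 and is a primitive root modulo 361.

Yes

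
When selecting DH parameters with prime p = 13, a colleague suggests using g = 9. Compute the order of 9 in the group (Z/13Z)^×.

3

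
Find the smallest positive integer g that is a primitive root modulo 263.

5

φ(263) = 263 − 1 = 262 = 2 · 131.
g is a primitive root iff g^(262/q) ≢ 1 (mod 263) for each prime q ∈ {2, 131}.
g = 2: 2^131 ≡ 1 — hits 1, so not a primitive root.
g = 3: 3^131 ≡ 1 — hits 1, so not a primitive root.
g = 4: 4^131 ≡ 1 — hits 1, so not a primitive root.
g = 5: 5^131 ≡ 262; 5^2 ≡ 25 — none is 1, so 5 is a primitive root.
Hence the least primitive root of 263 is 5.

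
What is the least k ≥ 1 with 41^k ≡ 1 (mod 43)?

By Lagrange's theorem, ord_43(41) divides φ(43) = 43 − 1 = 42 = 2 · 3 · 7.
Divisors of 42: 1, 2, 3, 6, 7, 14, 21, 42.
Compute 41^d (mod 43) for the divisors d until we hit 1:
41^1 ≡ 41
41^2 ≡ 4
41^3 ≡ 35
41^6 ≡ 21
41^7 ≡ 1
Hence ord(41) = 7.

7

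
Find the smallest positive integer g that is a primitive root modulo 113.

3

φ(113) = 113 − 1 = 112 = 2^4 · 7.
Test candidates g = 2, 3, … against the prime factors q ∈ {2, 7} of φ(113): g is a generator iff g^(112/q) ≢ 1 for every such q.
g = 2: 2^56 ≡ 1 — hits 1, so not a primitive root.
g = 3: 3^56 ≡ 112; 3^16 ≡ 49 — none is 1, so 3 is a primitive root.
Hence the least primitive root of 113 is 3.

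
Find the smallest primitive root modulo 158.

3

φ(158) = φ(2)·φ(79) = 1·78 = 78 = 2 · 3 · 13.
g is a primitive root iff g^(78/q) ≢ 1 (mod 158) for each prime q ∈ {2, 3, 13}.
g = 2: gcd(2, 158) = 2 > 1, not a unit — skip.
g = 3: 3^39 ≡ 157; 3^26 ≡ 23; 3^6 ≡ 97 — none is 1, so 3 is a primitive root.
Hence the least primitive root of 158 is 3.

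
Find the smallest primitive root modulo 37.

2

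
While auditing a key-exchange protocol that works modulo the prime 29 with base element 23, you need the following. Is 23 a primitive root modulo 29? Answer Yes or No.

φ(29) = 29 − 1 = 28 = 2^2 · 7.
23 is a primitive root mod 29 iff 23^(φ(29)/q) ≢ 1 for every prime q | φ(29), i.e. q ∈ {2, 7}.
23^14 ≡ 1 (mod 29)  [q = 2: ≡ 1 ✗]
23^4 ≡ 20 (mod 29)  [q = 7: ≢ 1 ✓]
The check at q = 2 fails, so 23 generates a proper subgroup.

No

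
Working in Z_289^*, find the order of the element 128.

136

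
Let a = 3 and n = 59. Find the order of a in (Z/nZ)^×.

The order of 3 must divide φ(59) = 59 − 1 = 58 = 2 · 29.
Divisors of 58: 1, 2, 29, 58.
Test each divisor d:
3^1 ≡ 3
3^2 ≡ 9
3^29 ≡ 1
The smallest such exponent is 29, so the order of 3 is 29.

29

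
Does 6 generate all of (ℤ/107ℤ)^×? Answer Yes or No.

Yes

φ(107) = 107 − 1 = 106 = 2 · 53.
An element g generates (Z/107Z)^× iff g^(106/q) ≢ 1 (mod 107) for each prime q ∈ {2, 53}.
6^53 ≡ 106 (mod 107)  [q = 2: ≢ 1 ✓]
6^2 ≡ 36 (mod 107)  [q = 53: ≢ 1 ✓]
All checks pass, so 6 has order 106 and is a primitive root modulo 107.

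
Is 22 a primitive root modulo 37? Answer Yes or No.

φ(37) = 37 − 1 = 36 = 2^2 · 3^2.
It suffices to check that the order of 22 is not a proper divisor of 36: compute 22^(36/q) for q ∈ {2, 3}.
22^18 ≡ 36 (mod 37)  [q = 2: ≢ 1 ✓]
22^12 ≡ 26 (mod 37)  [q = 3: ≢ 1 ✓]
Every test exponent gives a nontrivial residue, hence 22 generates the full group.

Yes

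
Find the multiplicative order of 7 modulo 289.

272

ord(7) | φ(289) = φ(17^2) = 17·(17−1) = 272 = 2^4 · 17.
Divisors of 272: 1, 2, 4, 8, 16, 17, 34, 68, 136, 272.
Check 7^d mod 289 for each divisor in increasing order:
7^1 ≡ 7 (mod 289)
7^2 ≡ 49 (mod 289)
7^4 ≡ 89 (mod 289)
7^8 ≡ 118 (mod 289)
7^16 ≡ 52 (mod 289)
7^17 ≡ 75 (mod 289)
7^34 ≡ 134 (mod 289)
7^68 ≡ 38 (mod 289)
7^136 ≡ 288 (mod 289)
7^272 ≡ 1 (mod 289) ✓
Therefore the multiplicative order of 7 modulo 289 is 272.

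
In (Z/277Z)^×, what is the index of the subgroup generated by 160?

92

Since 160 ∈ (Z/277Z)^×, its order divides φ(277) = 277 − 1 = 276 = 2^2 · 3 · 23.
Divisors of 276: 1, 2, 3, 4, 6, 12, 23, 46, 69, 92, 138, 276.
Evaluate successive powers at the divisors of 276:
160^1 ≡ 160 (mod 277)
160^2 ≡ 116 (mod 277)
160^3 ≡ 1 (mod 277) ✓
So ord_277(160) = 3, hence |⟨160⟩| = 3.
The index is φ(277) / ord(160) = 276 / 3 = 92.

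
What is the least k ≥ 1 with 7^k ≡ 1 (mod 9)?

By Lagrange's theorem, ord_9(7) divides φ(9) = φ(3^2) = 3·(3−1) = 6 = 2 · 3.
Divisors of 6: 1, 2, 3, 6.
Evaluate successive powers at the divisors of 6:
7^1 ≡ 7 (mod 9)
7^2 ≡ 4 (mod 9)
7^3 ≡ 1 (mod 9) ✓
The smallest such exponent is 3, so the order of 7 is 3.

3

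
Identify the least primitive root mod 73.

φ(73) = 73 − 1 = 72 = 2^3 · 3^2.
Test candidates g = 2, 3, … against the prime factors q ∈ {2, 3} of φ(73): g is a generator iff g^(72/q) ≢ 1 for every such q.
g = 2: 2^36 ≡ 1 — hits 1, so not a primitive root.
g = 3: 3^36 ≡ 1 — hits 1, so not a primitive root.
g = 4: 4^36 ≡ 1 — hits 1, so not a primitive root.
g = 5: 5^36 ≡ 72; 5^24 ≡ 8 — none is 1, so 5 is a primitive root.
So 5 is the smallest generator of (Z/73Z)^×.

5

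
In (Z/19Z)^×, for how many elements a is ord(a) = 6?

2

φ(19) = 19 − 1 = 18 = 2 · 3^2.
In a cyclic group of order 18, there are φ(d) elements of order d for each divisor d of 18, and zero for non-divisors.
6 = 2 · 3 divides 18, and φ(6) = 2.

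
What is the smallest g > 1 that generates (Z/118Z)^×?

11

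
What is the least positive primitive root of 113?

φ(113) = 113 − 1 = 112 = 2^4 · 7.
g is a primitive root iff g^(112/q) ≢ 1 (mod 113) for each prime q ∈ {2, 7}.
g = 2: 2^56 ≡ 1 — hits 1, so not a primitive root.
g = 3: 3^56 ≡ 112; 3^16 ≡ 49 — none is 1, so 3 is a primitive root.
So 3 is the smallest generator of (Z/113Z)^×.

3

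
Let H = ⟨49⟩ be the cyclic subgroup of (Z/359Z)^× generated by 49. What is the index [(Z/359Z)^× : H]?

2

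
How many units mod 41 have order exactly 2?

φ(41) = 41 − 1 = 40 = 2^3 · 5.
(Z/41Z)^× is cyclic (|G| = 40); a cyclic group of order m has exactly φ(d) elements of each order d | m, and none otherwise.
2 | 40, and φ(2) = 2 − 1 = 1.

1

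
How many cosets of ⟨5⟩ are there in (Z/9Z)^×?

1

The order of 5 must divide φ(9) = φ(3^2) = 3·(3−1) = 6 = 2 · 3.
Divisors of 6: 1, 2, 3, 6.
Test each divisor d:
5^1 ≡ 5
5^2 ≡ 7
5^3 ≡ 8
5^6 ≡ 1
So ord_9(5) = 6, hence |⟨5⟩| = 6.
The index is φ(9) / ord(5) = 6 / 6 = 1.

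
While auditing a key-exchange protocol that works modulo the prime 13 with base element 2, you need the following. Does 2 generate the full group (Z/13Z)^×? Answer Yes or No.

φ(13) = 13 − 1 = 12 = 2^2 · 3.
It suffices to check that the order of 2 is not a proper divisor of 12: compute 2^(12/q) for q ∈ {2, 3}.
2^6 ≡ 12 (mod 13)  [q = 2: ≢ 1 ✓]
2^4 ≡ 3 (mod 13)  [q = 3: ≢ 1 ✓]
All checks pass, so 2 has order 12 and is a primitive root modulo 13.

Yes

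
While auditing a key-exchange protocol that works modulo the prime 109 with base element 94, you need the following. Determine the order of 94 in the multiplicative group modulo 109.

54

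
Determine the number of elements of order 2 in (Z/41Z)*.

1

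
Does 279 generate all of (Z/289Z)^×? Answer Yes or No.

φ(289) = φ(17^2) = 17·(17−1) = 272 = 2^4 · 17.
An element g generates (Z/289Z)^× iff g^(272/q) ≢ 1 (mod 289) for each prime q ∈ {2, 17}.
279^136 ≡ 288 (mod 289)  [q = 2: ≢ 1 ✓]
279^16 ≡ 137 (mod 289)  [q = 17: ≢ 1 ✓]
All checks pass, so 279 has order 272 and is a primitive root modulo 289.

Yes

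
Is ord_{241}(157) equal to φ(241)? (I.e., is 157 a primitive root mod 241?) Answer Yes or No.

Yes

φ(241) = 241 − 1 = 240 = 2^4 · 3 · 5.
Test 157^(240/q) mod 241 for each prime factor q of 240:
157^120 ≡ 240 (mod 241)  [q = 2: ≢ 1 ✓]
157^80 ≡ 225 (mod 241)  [q = 3: ≢ 1 ✓]
157^48 ≡ 205 (mod 241)  [q = 5: ≢ 1 ✓]
Every test exponent gives a nontrivial residue, hence 157 generates the full group.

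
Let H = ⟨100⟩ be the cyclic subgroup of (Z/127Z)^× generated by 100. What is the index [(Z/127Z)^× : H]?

6

ord(100) | φ(127) = 127 − 1 = 126 = 2 · 3^2 · 7.
Divisors of 126: 1, 2, 3, 6, 7, 9, 14, 18, 21, 42, 63, 126.
Compute 100^d (mod 127) for the divisors d until we hit 1:
100^1 ≡ 100
100^2 ≡ 94
100^3 ≡ 2
100^6 ≡ 4
100^7 ≡ 19
100^9 ≡ 8
100^14 ≡ 107
100^18 ≡ 64
100^21 ≡ 1
The order of 100 is 21, so the subgroup it generates has 21 elements.
The index is φ(127) / ord(100) = 126 / 21 = 6.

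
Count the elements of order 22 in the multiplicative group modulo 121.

10

φ(121) = φ(11^2) = 11·(11−1) = 110 = 2 · 5 · 11.
Since (Z/121Z)^× is cyclic of order 110, the number of elements of order d is φ(d) when d | 110 and 0 otherwise.
22 = 2 · 11 divides 110, and φ(22) = 10.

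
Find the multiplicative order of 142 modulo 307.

ord(142) | φ(307) = 307 − 1 = 306 = 2 · 3^2 · 17.
Divisors of 306: 1, 2, 3, 6, 9, 17, 18, 34, 51, 102, 153, 306.
Compute 142^d (mod 307) for the divisors d until we hit 1:
142^1 ≡ 142 (mod 307)
142^2 ≡ 209 (mod 307)
142^3 ≡ 206 (mod 307)
142^6 ≡ 70 (mod 307)
142^9 ≡ 298 (mod 307)
142^17 ≡ 33 (mod 307)
142^18 ≡ 81 (mod 307)
142^34 ≡ 168 (mod 307)
142^51 ≡ 18 (mod 307)
142^102 ≡ 17 (mod 307)
142^153 ≡ 306 (mod 307)
142^306 ≡ 1 (mod 307) ✓
The smallest such exponent is 306, so the order of 142 is 306.

306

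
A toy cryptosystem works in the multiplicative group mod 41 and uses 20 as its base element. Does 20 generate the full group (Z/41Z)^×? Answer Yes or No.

No

φ(41) = 41 − 1 = 40 = 2^3 · 5.
It suffices to check that the order of 20 is not a proper divisor of 40: compute 20^(40/q) for q ∈ {2, 5}.
20^20 ≡ 1 (mod 41)  [q = 2: ≡ 1 ✗]
20^8 ≡ 37 (mod 41)  [q = 5: ≢ 1 ✓]
Since 20^20 ≡ 1, the order of 20 divides 20 < 40, so 20 is not a primitive root.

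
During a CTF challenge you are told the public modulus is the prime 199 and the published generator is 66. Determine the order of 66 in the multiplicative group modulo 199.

99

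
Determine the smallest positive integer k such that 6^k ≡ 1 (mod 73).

The order of 6 must divide φ(73) = 73 − 1 = 72 = 2^3 · 3^2.
Divisors of 72: 1, 2, 3, 4, 6, 8, 9, 12, 18, 24, 36, 72.
Compute 6^d (mod 73) for the divisors d until we hit 1:
6^1 ≡ 6
6^2 ≡ 36
6^3 ≡ 70
6^4 ≡ 55
6^6 ≡ 9
6^8 ≡ 32
6^9 ≡ 46
6^12 ≡ 8
6^18 ≡ 72
6^24 ≡ 64
6^36 ≡ 1
The smallest such exponent is 36, so the order of 6 is 36.

36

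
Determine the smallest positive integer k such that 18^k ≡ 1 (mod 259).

36

Since 18 ∈ (Z/259Z)^×, its order divides φ(259) = φ(7·37) = (7−1)·(37−1) = 6·36 = 216 = 2^3 · 3^3.
Divisors of 216: 1, 2, 3, 4, 6, 8, 9, 12, 18, 24, 27, 36, 54, 72, 108, 216.
Evaluate successive powers at the divisors of 216:
18^1 ≡ 18
18^2 ≡ 65
18^3 ≡ 134
18^4 ≡ 81
18^6 ≡ 85
18^8 ≡ 86
18^9 ≡ 253
18^12 ≡ 232
18^18 ≡ 36
18^24 ≡ 211
18^27 ≡ 43
18^36 ≡ 1
Therefore the multiplicative order of 18 modulo 259 is 36.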